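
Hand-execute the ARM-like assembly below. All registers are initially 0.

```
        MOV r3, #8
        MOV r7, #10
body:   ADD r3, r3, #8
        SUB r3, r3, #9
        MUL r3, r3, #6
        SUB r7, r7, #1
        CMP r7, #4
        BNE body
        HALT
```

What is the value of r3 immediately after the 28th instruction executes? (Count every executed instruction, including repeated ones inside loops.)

8813

MOV r3, #8 → r3=8
MOV r7, #10 → r7=10
ADD r3, r3, #8 → r3=8+8=16
SUB r3, r3, #9 → r3=16-9=7
MUL r3, r3, #6 → r3=7*6=42
SUB r7, r7, #1 → r7=10-1=9
CMP r7, #4  (cmp 9,4)
BNE body: taken
ADD r3, r3, #8 → r3=42+8=50
SUB r3, r3, #9 → r3=50-9=41
MUL r3, r3, #6 → r3=41*6=246
SUB r7, r7, #1 → r7=9-1=8
CMP r7, #4  (cmp 8,4)
BNE body: taken
ADD r3, r3, #8 → r3=246+8=254
SUB r3, r3, #9 → r3=254-9=245
MUL r3, r3, #6 → r3=245*6=1470
SUB r7, r7, #1 → r7=8-1=7
CMP r7, #4  (cmp 7,4)
BNE body: taken
ADD r3, r3, #8 → r3=1470+8=1478
SUB r3, r3, #9 → r3=1478-9=1469
MUL r3, r3, #6 → r3=1469*6=8814
SUB r7, r7, #1 → r7=7-1=6
CMP r7, #4  (cmp 6,4)
BNE body: taken
ADD r3, r3, #8 → r3=8814+8=8822
SUB r3, r3, #9 → r3=8822-9=8813
After step 28: r3 = 8813.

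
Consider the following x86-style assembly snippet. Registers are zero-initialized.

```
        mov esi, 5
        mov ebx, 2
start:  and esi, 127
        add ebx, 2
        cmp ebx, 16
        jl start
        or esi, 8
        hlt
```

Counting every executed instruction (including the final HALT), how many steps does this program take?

mov esi, 5 → esi=5
mov ebx, 2 → ebx=2
and esi, 127 → esi=5&127=5
add ebx, 2 → ebx=2+2=4
cmp ebx, 16  (cmp 4,16)
jl start: taken
and esi, 127 → esi=5&127=5
add ebx, 2 → ebx=4+2=6
cmp ebx, 16  (cmp 6,16)
jl start: taken
and esi, 127 → esi=5&127=5
add ebx, 2 → ebx=6+2=8
cmp ebx, 16  (cmp 8,16)
jl start: taken
and esi, 127 → esi=5&127=5
add ebx, 2 → ebx=8+2=10
cmp ebx, 16  (cmp 10,16)
jl start: taken
and esi, 127 → esi=5&127=5
add ebx, 2 → ebx=10+2=12
cmp ebx, 16  (cmp 12,16)
jl start: taken
and esi, 127 → esi=5&127=5
add ebx, 2 → ebx=12+2=14
cmp ebx, 16  (cmp 14,16)
jl start: taken
and esi, 127 → esi=5&127=5
add ebx, 2 → ebx=14+2=16
cmp ebx, 16  (cmp 16,16)
jl start: not taken
or esi, 8 → esi=5|8=13
halt.
Total executed instructions: 32.

32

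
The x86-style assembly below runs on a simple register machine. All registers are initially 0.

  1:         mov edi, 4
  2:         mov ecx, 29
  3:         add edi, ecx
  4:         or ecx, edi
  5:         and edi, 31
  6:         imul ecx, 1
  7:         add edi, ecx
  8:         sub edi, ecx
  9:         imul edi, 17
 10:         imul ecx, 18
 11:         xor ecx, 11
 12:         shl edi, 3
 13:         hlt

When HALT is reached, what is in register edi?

after mov edi, 4: edi=4
after mov ecx, 29: ecx=29
after add edi, ecx: edi=4+29=33
after or ecx, edi: ecx=29|33=61
after and edi, 31: edi=33&31=1
after imul ecx, 1: ecx=61*1=61
after add edi, ecx: edi=1+61=62
after sub edi, ecx: edi=62-61=1
after imul edi, 17: edi=1*17=17
after imul ecx, 18: ecx=61*18=1098
after xor ecx, 11: ecx=1098^11=1089
after shl edi, 3: edi=17<<3=136
halt.

136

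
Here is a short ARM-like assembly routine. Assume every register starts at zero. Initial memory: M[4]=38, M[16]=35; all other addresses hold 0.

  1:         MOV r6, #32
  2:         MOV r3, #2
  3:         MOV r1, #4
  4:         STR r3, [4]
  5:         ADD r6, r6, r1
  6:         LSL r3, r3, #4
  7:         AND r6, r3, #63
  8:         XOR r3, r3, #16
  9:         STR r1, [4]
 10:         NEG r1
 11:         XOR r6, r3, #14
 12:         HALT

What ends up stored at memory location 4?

4

after MOV r6, #32: r6=32
after MOV r3, #2: r3=2
after MOV r1, #4: r1=4
STR r3, [4] → M[4]=2
after ADD r6, r6, r1: r6=32+4=36
after LSL r3, r3, #4: r3=2<<4=32
after AND r6, r3, #63: r6=32&63=32
after XOR r3, r3, #16: r3=32^16=48
STR r1, [4] → M[4]=4
after NEG r1: r1=-(4)=-4
after XOR r6, r3, #14: r6=48^14=62
halt.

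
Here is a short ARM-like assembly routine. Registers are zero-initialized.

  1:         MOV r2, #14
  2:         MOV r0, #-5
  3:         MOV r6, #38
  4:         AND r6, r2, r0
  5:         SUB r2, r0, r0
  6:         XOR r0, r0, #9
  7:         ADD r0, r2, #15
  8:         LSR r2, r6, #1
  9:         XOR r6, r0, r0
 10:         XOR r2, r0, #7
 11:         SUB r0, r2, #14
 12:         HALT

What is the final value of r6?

0

MOV r2, #14 → r2=14
MOV r0, #-5 → r0=-5
MOV r6, #38 → r6=38
AND r6, r2, r0 → r6=14&(-5)=10
SUB r2, r0, r0 → r2=(-5)-(-5)=0
XOR r0, r0, #9 → r0=(-5)^9=-14
ADD r0, r2, #15 → r0=0+15=15
LSR r2, r6, #1 → r2=10>>1=5
XOR r6, r0, r0 → r6=15^15=0
XOR r2, r0, #7 → r2=15^7=8
SUB r0, r2, #14 → r0=8-14=-6
halt.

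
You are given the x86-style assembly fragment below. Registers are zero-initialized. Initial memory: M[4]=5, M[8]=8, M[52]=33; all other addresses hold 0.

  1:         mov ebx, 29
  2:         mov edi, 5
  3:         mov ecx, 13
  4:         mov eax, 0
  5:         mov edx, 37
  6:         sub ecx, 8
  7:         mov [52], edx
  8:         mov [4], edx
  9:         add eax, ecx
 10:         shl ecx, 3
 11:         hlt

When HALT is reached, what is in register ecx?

after mov ebx, 29: ebx=29
after mov edi, 5: edi=5
after mov ecx, 13: ecx=13
after mov eax, 0: eax=0
after mov edx, 37: edx=37
after sub ecx, 8: ecx=13-8=5
mov [52], edx → M[52]=37
mov [4], edx → M[4]=37
after add eax, ecx: eax=0+5=5
after shl ecx, 3: ecx=5<<3=40
halt.

40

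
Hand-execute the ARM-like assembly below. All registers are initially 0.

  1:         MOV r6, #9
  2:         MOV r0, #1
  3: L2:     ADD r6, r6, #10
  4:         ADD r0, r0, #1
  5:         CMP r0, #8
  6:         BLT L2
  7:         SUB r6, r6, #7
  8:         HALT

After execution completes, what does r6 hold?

72

after MOV r6, #9: r6=9
after MOV r0, #1: r0=1
after ADD r6, r6, #10: r6=9+10=19
after ADD r0, r0, #1: r0=1+1=2
CMP r0, #8  (cmp 2,8)
BLT L2: taken
after ADD r6, r6, #10: r6=19+10=29
after ADD r0, r0, #1: r0=2+1=3
CMP r0, #8  (cmp 3,8)
BLT L2: taken
after ADD r6, r6, #10: r6=29+10=39
after ADD r0, r0, #1: r0=3+1=4
CMP r0, #8  (cmp 4,8)
BLT L2: taken
after ADD r6, r6, #10: r6=39+10=49
after ADD r0, r0, #1: r0=4+1=5
CMP r0, #8  (cmp 5,8)
BLT L2: taken
after ADD r6, r6, #10: r6=49+10=59
after ADD r0, r0, #1: r0=5+1=6
CMP r0, #8  (cmp 6,8)
BLT L2: taken
after ADD r6, r6, #10: r6=59+10=69
after ADD r0, r0, #1: r0=6+1=7
CMP r0, #8  (cmp 7,8)
BLT L2: taken
after ADD r6, r6, #10: r6=69+10=79
after ADD r0, r0, #1: r0=7+1=8
CMP r0, #8  (cmp 8,8)
BLT L2: not taken
after SUB r6, r6, #7: r6=79-7=72
halt.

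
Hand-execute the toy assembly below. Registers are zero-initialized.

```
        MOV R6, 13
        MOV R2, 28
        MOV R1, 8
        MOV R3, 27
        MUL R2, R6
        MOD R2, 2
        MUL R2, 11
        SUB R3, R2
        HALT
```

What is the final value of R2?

MOV R6, 13 → R6=13
MOV R2, 28 → R2=28
MOV R1, 8 → R1=8
MOV R3, 27 → R3=27
MUL R2, R6 → R2=28*13=364
MOD R2, 2 → R2=364%2=0
MUL R2, 11 → R2=0*11=0
SUB R3, R2 → R3=27-0=27
halt.

0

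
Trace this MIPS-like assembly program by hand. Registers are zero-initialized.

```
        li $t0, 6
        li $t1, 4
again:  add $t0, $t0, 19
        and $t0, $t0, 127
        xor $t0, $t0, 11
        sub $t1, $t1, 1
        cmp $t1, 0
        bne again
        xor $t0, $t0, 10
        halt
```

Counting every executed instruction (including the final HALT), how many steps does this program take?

after li $t0, 6: $t0=6
after li $t1, 4: $t1=4
after add $t0, $t0, 19: $t0=6+19=25
after and $t0, $t0, 127: $t0=25&127=25
after xor $t0, $t0, 11: $t0=25^11=18
after sub $t1, $t1, 1: $t1=4-1=3
cmp $t1, 0  (cmp 3,0)
bne again: taken
after add $t0, $t0, 19: $t0=18+19=37
after and $t0, $t0, 127: $t0=37&127=37
after xor $t0, $t0, 11: $t0=37^11=46
after sub $t1, $t1, 1: $t1=3-1=2
cmp $t1, 0  (cmp 2,0)
bne again: taken
after add $t0, $t0, 19: $t0=46+19=65
after and $t0, $t0, 127: $t0=65&127=65
after xor $t0, $t0, 11: $t0=65^11=74
after sub $t1, $t1, 1: $t1=2-1=1
cmp $t1, 0  (cmp 1,0)
bne again: taken
after add $t0, $t0, 19: $t0=74+19=93
after and $t0, $t0, 127: $t0=93&127=93
after xor $t0, $t0, 11: $t0=93^11=86
after sub $t1, $t1, 1: $t1=1-1=0
cmp $t1, 0  (cmp 0,0)
bne again: not taken
after xor $t0, $t0, 10: $t0=86^10=92
halt.
Total executed instructions: 28.

28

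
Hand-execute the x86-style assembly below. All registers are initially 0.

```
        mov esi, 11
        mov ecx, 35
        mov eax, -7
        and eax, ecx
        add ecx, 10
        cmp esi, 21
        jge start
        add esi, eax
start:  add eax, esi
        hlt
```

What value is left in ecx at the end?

esi=11
ecx=35
eax=-7
eax=(-7)&35=33
ecx=35+10=45
cmp esi, 21  (cmp 11,21)
jge start: not taken
esi=11+33=44
eax=33+44=77
halt.

45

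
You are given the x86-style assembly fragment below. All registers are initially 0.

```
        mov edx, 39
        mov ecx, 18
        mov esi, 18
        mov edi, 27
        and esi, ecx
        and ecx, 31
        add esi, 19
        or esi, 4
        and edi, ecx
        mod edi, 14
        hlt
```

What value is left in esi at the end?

37

mov edx, 39 → edx=39
mov ecx, 18 → ecx=18
mov esi, 18 → esi=18
mov edi, 27 → edi=27
and esi, ecx → esi=18&18=18
and ecx, 31 → ecx=18&31=18
add esi, 19 → esi=18+19=37
or esi, 4 → esi=37|4=37
and edi, ecx → edi=27&18=18
mod edi, 14 → edi=18%14=4
halt.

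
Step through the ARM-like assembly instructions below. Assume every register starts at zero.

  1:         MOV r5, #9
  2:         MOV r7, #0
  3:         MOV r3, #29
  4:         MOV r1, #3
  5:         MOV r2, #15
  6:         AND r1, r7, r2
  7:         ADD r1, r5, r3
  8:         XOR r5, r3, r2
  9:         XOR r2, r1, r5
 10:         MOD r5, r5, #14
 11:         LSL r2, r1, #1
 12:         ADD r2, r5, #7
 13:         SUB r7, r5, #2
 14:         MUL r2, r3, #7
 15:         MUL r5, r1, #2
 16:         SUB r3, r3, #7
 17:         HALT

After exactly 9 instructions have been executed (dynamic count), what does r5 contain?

after MOV r5, #9: r5=9
after MOV r7, #0: r7=0
after MOV r3, #29: r3=29
after MOV r1, #3: r1=3
after MOV r2, #15: r2=15
after AND r1, r7, r2: r1=0&15=0
after ADD r1, r5, r3: r1=9+29=38
after XOR r5, r3, r2: r5=29^15=18
after XOR r2, r1, r5: r2=38^18=52
After step 9: r5 = 18.

18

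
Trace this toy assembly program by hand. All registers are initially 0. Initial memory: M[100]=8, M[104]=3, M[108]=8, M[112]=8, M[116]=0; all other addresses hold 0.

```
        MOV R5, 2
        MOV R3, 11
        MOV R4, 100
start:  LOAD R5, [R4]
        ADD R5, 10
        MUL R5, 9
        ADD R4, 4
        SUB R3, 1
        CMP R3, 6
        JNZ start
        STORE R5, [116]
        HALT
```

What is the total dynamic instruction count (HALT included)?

40

R5=2
R3=11
R4=100
R5=M[100]=8
R5=8+10=18
R5=18*9=162
R4=100+4=104
R3=11-1=10
CMP R3, 6  (cmp 10,6)
JNZ start: taken
R5=M[104]=3
R5=3+10=13
R5=13*9=117
R4=104+4=108
R3=10-1=9
CMP R3, 6  (cmp 9,6)
JNZ start: taken
R5=M[108]=8
R5=8+10=18
R5=18*9=162
R4=108+4=112
R3=9-1=8
CMP R3, 6  (cmp 8,6)
JNZ start: taken
R5=M[112]=8
R5=8+10=18
R5=18*9=162
R4=112+4=116
R3=8-1=7
CMP R3, 6  (cmp 7,6)
JNZ start: taken
R5=M[116]=0
R5=0+10=10
R5=10*9=90
R4=116+4=120
R3=7-1=6
CMP R3, 6  (cmp 6,6)
JNZ start: not taken
STORE R5, [116] → M[116]=90
halt.
Total executed instructions: 40.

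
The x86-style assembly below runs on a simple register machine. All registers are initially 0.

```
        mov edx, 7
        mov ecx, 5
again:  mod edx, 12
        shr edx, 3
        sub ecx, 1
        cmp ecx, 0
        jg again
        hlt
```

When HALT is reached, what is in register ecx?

0

edx=7
ecx=5
edx=7%12=7
edx=7>>3=0
ecx=5-1=4
cmp ecx, 0  (cmp 4,0)
jg again: taken
edx=0%12=0
edx=0>>3=0
ecx=4-1=3
cmp ecx, 0  (cmp 3,0)
jg again: taken
edx=0%12=0
edx=0>>3=0
ecx=3-1=2
cmp ecx, 0  (cmp 2,0)
jg again: taken
edx=0%12=0
edx=0>>3=0
ecx=2-1=1
cmp ecx, 0  (cmp 1,0)
jg again: taken
edx=0%12=0
edx=0>>3=0
ecx=1-1=0
cmp ecx, 0  (cmp 0,0)
jg again: not taken
halt.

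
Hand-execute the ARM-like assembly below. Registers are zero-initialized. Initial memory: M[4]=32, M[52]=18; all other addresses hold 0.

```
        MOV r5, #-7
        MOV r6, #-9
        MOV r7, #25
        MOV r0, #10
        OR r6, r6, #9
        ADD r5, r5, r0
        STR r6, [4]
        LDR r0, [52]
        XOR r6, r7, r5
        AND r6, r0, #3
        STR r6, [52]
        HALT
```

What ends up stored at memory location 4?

after MOV r5, #-7: r5=-7
after MOV r6, #-9: r6=-9
after MOV r7, #25: r7=25
after MOV r0, #10: r0=10
after OR r6, r6, #9: r6=(-9)|9=-1
after ADD r5, r5, r0: r5=(-7)+10=3
STR r6, [4] → M[4]=-1
after LDR r0, [52]: r0=M[52]=18
after XOR r6, r7, r5: r6=25^3=26
after AND r6, r0, #3: r6=18&3=2
STR r6, [52] → M[52]=2
halt.

-1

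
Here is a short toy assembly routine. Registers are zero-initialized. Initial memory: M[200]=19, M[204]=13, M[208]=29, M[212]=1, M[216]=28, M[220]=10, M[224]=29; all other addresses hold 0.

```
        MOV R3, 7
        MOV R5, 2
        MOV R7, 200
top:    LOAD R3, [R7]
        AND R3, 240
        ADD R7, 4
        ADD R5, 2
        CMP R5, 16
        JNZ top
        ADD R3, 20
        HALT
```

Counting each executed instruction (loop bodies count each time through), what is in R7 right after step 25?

after MOV R3, 7: R3=7
after MOV R5, 2: R5=2
after MOV R7, 200: R7=200
after LOAD R3, [R7]: R3=M[200]=19
after AND R3, 240: R3=19&240=16
after ADD R7, 4: R7=200+4=204
after ADD R5, 2: R5=2+2=4
CMP R5, 16  (cmp 4,16)
JNZ top: taken
after LOAD R3, [R7]: R3=M[204]=13
after AND R3, 240: R3=13&240=0
after ADD R7, 4: R7=204+4=208
after ADD R5, 2: R5=4+2=6
CMP R5, 16  (cmp 6,16)
JNZ top: taken
after LOAD R3, [R7]: R3=M[208]=29
after AND R3, 240: R3=29&240=16
after ADD R7, 4: R7=208+4=212
after ADD R5, 2: R5=6+2=8
CMP R5, 16  (cmp 8,16)
JNZ top: taken
after LOAD R3, [R7]: R3=M[212]=1
after AND R3, 240: R3=1&240=0
after ADD R7, 4: R7=212+4=216
after ADD R5, 2: R5=8+2=10
After step 25: R7 = 216.

216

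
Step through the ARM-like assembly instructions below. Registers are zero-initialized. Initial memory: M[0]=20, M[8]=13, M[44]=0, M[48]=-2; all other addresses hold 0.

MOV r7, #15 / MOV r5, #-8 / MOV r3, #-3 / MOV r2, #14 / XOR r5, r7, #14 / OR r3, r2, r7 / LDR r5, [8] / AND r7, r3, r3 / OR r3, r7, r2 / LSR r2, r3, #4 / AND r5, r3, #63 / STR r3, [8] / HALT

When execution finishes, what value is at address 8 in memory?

15

r7=15
r5=-8
r3=-3
r2=14
r5=15^14=1
r3=14|15=15
r5=M[8]=13
r7=15&15=15
r3=15|14=15
r2=15>>4=0
r5=15&63=15
STR r3, [8] → M[8]=15
halt.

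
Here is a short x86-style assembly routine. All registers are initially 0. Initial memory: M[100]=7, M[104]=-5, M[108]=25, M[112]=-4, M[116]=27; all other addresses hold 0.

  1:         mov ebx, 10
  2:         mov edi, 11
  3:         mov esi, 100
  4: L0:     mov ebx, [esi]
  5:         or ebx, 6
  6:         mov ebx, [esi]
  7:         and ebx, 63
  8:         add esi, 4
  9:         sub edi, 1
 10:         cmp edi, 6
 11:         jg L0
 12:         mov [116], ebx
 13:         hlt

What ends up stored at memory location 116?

27

ebx=10
edi=11
esi=100
ebx=M[100]=7
ebx=7|6=7
ebx=M[100]=7
ebx=7&63=7
esi=100+4=104
edi=11-1=10
cmp edi, 6  (cmp 10,6)
jg L0: taken
ebx=M[104]=-5
ebx=(-5)|6=-1
ebx=M[104]=-5
ebx=(-5)&63=59
esi=104+4=108
edi=10-1=9
cmp edi, 6  (cmp 9,6)
jg L0: taken
ebx=M[108]=25
ebx=25|6=31
ebx=M[108]=25
ebx=25&63=25
esi=108+4=112
edi=9-1=8
cmp edi, 6  (cmp 8,6)
jg L0: taken
ebx=M[112]=-4
ebx=(-4)|6=-2
ebx=M[112]=-4
ebx=(-4)&63=60
esi=112+4=116
edi=8-1=7
cmp edi, 6  (cmp 7,6)
jg L0: taken
ebx=M[116]=27
ebx=27|6=31
ebx=M[116]=27
ebx=27&63=27
esi=116+4=120
edi=7-1=6
cmp edi, 6  (cmp 6,6)
jg L0: not taken
mov [116], ebx → M[116]=27
halt.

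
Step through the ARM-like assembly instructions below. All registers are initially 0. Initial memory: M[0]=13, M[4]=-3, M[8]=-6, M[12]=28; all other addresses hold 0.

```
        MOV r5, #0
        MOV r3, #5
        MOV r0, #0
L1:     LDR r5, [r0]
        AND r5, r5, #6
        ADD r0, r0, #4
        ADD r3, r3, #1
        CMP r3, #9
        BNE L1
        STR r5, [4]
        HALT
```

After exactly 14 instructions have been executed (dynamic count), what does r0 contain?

after MOV r5, #0: r5=0
after MOV r3, #5: r3=5
after MOV r0, #0: r0=0
after LDR r5, [r0]: r5=M[0]=13
after AND r5, r5, #6: r5=13&6=4
after ADD r0, r0, #4: r0=0+4=4
after ADD r3, r3, #1: r3=5+1=6
CMP r3, #9  (cmp 6,9)
BNE L1: taken
after LDR r5, [r0]: r5=M[4]=-3
after AND r5, r5, #6: r5=(-3)&6=4
after ADD r0, r0, #4: r0=4+4=8
after ADD r3, r3, #1: r3=6+1=7
CMP r3, #9  (cmp 7,9)
After step 14: r0 = 8.

8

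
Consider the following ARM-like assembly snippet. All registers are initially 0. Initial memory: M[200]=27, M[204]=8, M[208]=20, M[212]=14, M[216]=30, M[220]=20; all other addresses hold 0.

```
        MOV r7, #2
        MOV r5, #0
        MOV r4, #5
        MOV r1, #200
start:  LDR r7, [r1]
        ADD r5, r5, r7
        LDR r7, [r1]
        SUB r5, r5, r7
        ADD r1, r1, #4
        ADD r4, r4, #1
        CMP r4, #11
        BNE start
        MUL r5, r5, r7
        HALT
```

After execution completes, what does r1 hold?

after MOV r7, #2: r7=2
after MOV r5, #0: r5=0
after MOV r4, #5: r4=5
after MOV r1, #200: r1=200
after LDR r7, [r1]: r7=M[200]=27
after ADD r5, r5, r7: r5=0+27=27
after LDR r7, [r1]: r7=M[200]=27
after SUB r5, r5, r7: r5=27-27=0
after ADD r1, r1, #4: r1=200+4=204
after ADD r4, r4, #1: r4=5+1=6
CMP r4, #11  (cmp 6,11)
BNE start: taken
after LDR r7, [r1]: r7=M[204]=8
after ADD r5, r5, r7: r5=0+8=8
after LDR r7, [r1]: r7=M[204]=8
after SUB r5, r5, r7: r5=8-8=0
after ADD r1, r1, #4: r1=204+4=208
after ADD r4, r4, #1: r4=6+1=7
CMP r4, #11  (cmp 7,11)
BNE start: taken
after LDR r7, [r1]: r7=M[208]=20
after ADD r5, r5, r7: r5=0+20=20
after LDR r7, [r1]: r7=M[208]=20
after SUB r5, r5, r7: r5=20-20=0
after ADD r1, r1, #4: r1=208+4=212
after ADD r4, r4, #1: r4=7+1=8
CMP r4, #11  (cmp 8,11)
BNE start: taken
after LDR r7, [r1]: r7=M[212]=14
after ADD r5, r5, r7: r5=0+14=14
after LDR r7, [r1]: r7=M[212]=14
after SUB r5, r5, r7: r5=14-14=0
after ADD r1, r1, #4: r1=212+4=216
after ADD r4, r4, #1: r4=8+1=9
CMP r4, #11  (cmp 9,11)
BNE start: taken
after LDR r7, [r1]: r7=M[216]=30
after ADD r5, r5, r7: r5=0+30=30
after LDR r7, [r1]: r7=M[216]=30
after SUB r5, r5, r7: r5=30-30=0
after ADD r1, r1, #4: r1=216+4=220
after ADD r4, r4, #1: r4=9+1=10
CMP r4, #11  (cmp 10,11)
BNE start: taken
after LDR r7, [r1]: r7=M[220]=20
after ADD r5, r5, r7: r5=0+20=20
after LDR r7, [r1]: r7=M[220]=20
after SUB r5, r5, r7: r5=20-20=0
after ADD r1, r1, #4: r1=220+4=224
after ADD r4, r4, #1: r4=10+1=11
CMP r4, #11  (cmp 11,11)
BNE start: not taken
after MUL r5, r5, r7: r5=0*20=0
halt.

224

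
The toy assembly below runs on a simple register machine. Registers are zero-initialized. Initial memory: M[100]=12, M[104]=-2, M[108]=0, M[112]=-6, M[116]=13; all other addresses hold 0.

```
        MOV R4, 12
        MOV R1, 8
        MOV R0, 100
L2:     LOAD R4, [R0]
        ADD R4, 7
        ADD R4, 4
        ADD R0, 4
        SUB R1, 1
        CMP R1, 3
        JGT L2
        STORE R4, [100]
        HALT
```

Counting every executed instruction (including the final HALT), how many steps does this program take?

after MOV R4, 12: R4=12
after MOV R1, 8: R1=8
after MOV R0, 100: R0=100
after LOAD R4, [R0]: R4=M[100]=12
after ADD R4, 7: R4=12+7=19
after ADD R4, 4: R4=19+4=23
after ADD R0, 4: R0=100+4=104
after SUB R1, 1: R1=8-1=7
CMP R1, 3  (cmp 7,3)
JGT L2: taken
after LOAD R4, [R0]: R4=M[104]=-2
after ADD R4, 7: R4=(-2)+7=5
after ADD R4, 4: R4=5+4=9
after ADD R0, 4: R0=104+4=108
after SUB R1, 1: R1=7-1=6
CMP R1, 3  (cmp 6,3)
JGT L2: taken
after LOAD R4, [R0]: R4=M[108]=0
after ADD R4, 7: R4=0+7=7
after ADD R4, 4: R4=7+4=11
after ADD R0, 4: R0=108+4=112
after SUB R1, 1: R1=6-1=5
CMP R1, 3  (cmp 5,3)
JGT L2: taken
after LOAD R4, [R0]: R4=M[112]=-6
after ADD R4, 7: R4=(-6)+7=1
after ADD R4, 4: R4=1+4=5
after ADD R0, 4: R0=112+4=116
after SUB R1, 1: R1=5-1=4
CMP R1, 3  (cmp 4,3)
JGT L2: taken
after LOAD R4, [R0]: R4=M[116]=13
after ADD R4, 7: R4=13+7=20
after ADD R4, 4: R4=20+4=24
after ADD R0, 4: R0=116+4=120
after SUB R1, 1: R1=4-1=3
CMP R1, 3  (cmp 3,3)
JGT L2: not taken
STORE R4, [100] → M[100]=24
halt.
Total executed instructions: 40.

40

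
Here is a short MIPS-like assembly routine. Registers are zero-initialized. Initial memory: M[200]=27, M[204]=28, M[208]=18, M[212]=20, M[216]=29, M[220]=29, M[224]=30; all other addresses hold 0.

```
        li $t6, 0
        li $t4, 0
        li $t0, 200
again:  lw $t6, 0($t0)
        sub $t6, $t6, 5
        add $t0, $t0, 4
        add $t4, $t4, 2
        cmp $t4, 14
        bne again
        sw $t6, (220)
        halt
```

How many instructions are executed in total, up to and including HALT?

$t6=0
$t4=0
$t0=200
$t6=M[200]=27
$t6=27-5=22
$t0=200+4=204
$t4=0+2=2
cmp $t4, 14  (cmp 2,14)
bne again: taken
$t6=M[204]=28
$t6=28-5=23
$t0=204+4=208
$t4=2+2=4
cmp $t4, 14  (cmp 4,14)
bne again: taken
$t6=M[208]=18
$t6=18-5=13
$t0=208+4=212
$t4=4+2=6
cmp $t4, 14  (cmp 6,14)
bne again: taken
$t6=M[212]=20
$t6=20-5=15
$t0=212+4=216
$t4=6+2=8
cmp $t4, 14  (cmp 8,14)
bne again: taken
$t6=M[216]=29
$t6=29-5=24
$t0=216+4=220
$t4=8+2=10
cmp $t4, 14  (cmp 10,14)
bne again: taken
$t6=M[220]=29
$t6=29-5=24
$t0=220+4=224
$t4=10+2=12
cmp $t4, 14  (cmp 12,14)
bne again: taken
$t6=M[224]=30
$t6=30-5=25
$t0=224+4=228
$t4=12+2=14
cmp $t4, 14  (cmp 14,14)
bne again: not taken
sw $t6, (220) → M[220]=25
halt.
Total executed instructions: 47.

47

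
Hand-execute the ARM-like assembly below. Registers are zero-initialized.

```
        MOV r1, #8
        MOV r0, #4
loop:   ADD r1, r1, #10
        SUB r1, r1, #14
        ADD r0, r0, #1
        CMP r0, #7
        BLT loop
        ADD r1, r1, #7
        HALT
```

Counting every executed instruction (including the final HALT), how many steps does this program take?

after MOV r1, #8: r1=8
after MOV r0, #4: r0=4
after ADD r1, r1, #10: r1=8+10=18
after SUB r1, r1, #14: r1=18-14=4
after ADD r0, r0, #1: r0=4+1=5
CMP r0, #7  (cmp 5,7)
BLT loop: taken
after ADD r1, r1, #10: r1=4+10=14
after SUB r1, r1, #14: r1=14-14=0
after ADD r0, r0, #1: r0=5+1=6
CMP r0, #7  (cmp 6,7)
BLT loop: taken
after ADD r1, r1, #10: r1=0+10=10
after SUB r1, r1, #14: r1=10-14=-4
after ADD r0, r0, #1: r0=6+1=7
CMP r0, #7  (cmp 7,7)
BLT loop: not taken
after ADD r1, r1, #7: r1=(-4)+7=3
halt.
Total executed instructions: 19.

19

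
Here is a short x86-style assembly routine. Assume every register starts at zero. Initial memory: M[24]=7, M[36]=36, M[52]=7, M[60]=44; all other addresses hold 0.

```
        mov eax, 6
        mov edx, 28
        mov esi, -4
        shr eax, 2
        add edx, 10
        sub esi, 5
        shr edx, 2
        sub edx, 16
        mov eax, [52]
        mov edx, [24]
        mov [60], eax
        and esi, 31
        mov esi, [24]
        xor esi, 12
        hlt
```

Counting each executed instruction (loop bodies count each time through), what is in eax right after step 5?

after mov eax, 6: eax=6
after mov edx, 28: edx=28
after mov esi, -4: esi=-4
after shr eax, 2: eax=6>>2=1
after add edx, 10: edx=28+10=38
After step 5: eax = 1.

1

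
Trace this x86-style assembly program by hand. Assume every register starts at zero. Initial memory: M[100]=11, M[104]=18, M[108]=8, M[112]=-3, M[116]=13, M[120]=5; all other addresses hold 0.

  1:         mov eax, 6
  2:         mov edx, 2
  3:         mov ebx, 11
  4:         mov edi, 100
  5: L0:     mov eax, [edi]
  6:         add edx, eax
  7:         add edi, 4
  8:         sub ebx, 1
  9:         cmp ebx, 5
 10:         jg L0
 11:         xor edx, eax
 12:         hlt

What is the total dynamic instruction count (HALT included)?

after mov eax, 6: eax=6
after mov edx, 2: edx=2
after mov ebx, 11: ebx=11
after mov edi, 100: edi=100
after mov eax, [edi]: eax=M[100]=11
after add edx, eax: edx=2+11=13
after add edi, 4: edi=100+4=104
after sub ebx, 1: ebx=11-1=10
cmp ebx, 5  (cmp 10,5)
jg L0: taken
after mov eax, [edi]: eax=M[104]=18
after add edx, eax: edx=13+18=31
after add edi, 4: edi=104+4=108
after sub ebx, 1: ebx=10-1=9
cmp ebx, 5  (cmp 9,5)
jg L0: taken
after mov eax, [edi]: eax=M[108]=8
after add edx, eax: edx=31+8=39
after add edi, 4: edi=108+4=112
after sub ebx, 1: ebx=9-1=8
cmp ebx, 5  (cmp 8,5)
jg L0: taken
after mov eax, [edi]: eax=M[112]=-3
after add edx, eax: edx=39+(-3)=36
after add edi, 4: edi=112+4=116
after sub ebx, 1: ebx=8-1=7
cmp ebx, 5  (cmp 7,5)
jg L0: taken
after mov eax, [edi]: eax=M[116]=13
after add edx, eax: edx=36+13=49
after add edi, 4: edi=116+4=120
after sub ebx, 1: ebx=7-1=6
cmp ebx, 5  (cmp 6,5)
jg L0: taken
after mov eax, [edi]: eax=M[120]=5
after add edx, eax: edx=49+5=54
after add edi, 4: edi=120+4=124
after sub ebx, 1: ebx=6-1=5
cmp ebx, 5  (cmp 5,5)
jg L0: not taken
after xor edx, eax: edx=54^5=51
halt.
Total executed instructions: 42.

42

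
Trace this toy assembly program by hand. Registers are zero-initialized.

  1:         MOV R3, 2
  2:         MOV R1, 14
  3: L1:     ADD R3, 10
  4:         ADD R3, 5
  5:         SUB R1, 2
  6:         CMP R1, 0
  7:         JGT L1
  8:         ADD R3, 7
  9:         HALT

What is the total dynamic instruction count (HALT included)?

MOV R3, 2 → R3=2
MOV R1, 14 → R1=14
ADD R3, 10 → R3=2+10=12
ADD R3, 5 → R3=12+5=17
SUB R1, 2 → R1=14-2=12
CMP R1, 0  (cmp 12,0)
JGT L1: taken
ADD R3, 10 → R3=17+10=27
ADD R3, 5 → R3=27+5=32
SUB R1, 2 → R1=12-2=10
CMP R1, 0  (cmp 10,0)
JGT L1: taken
ADD R3, 10 → R3=32+10=42
ADD R3, 5 → R3=42+5=47
SUB R1, 2 → R1=10-2=8
CMP R1, 0  (cmp 8,0)
JGT L1: taken
ADD R3, 10 → R3=47+10=57
ADD R3, 5 → R3=57+5=62
SUB R1, 2 → R1=8-2=6
CMP R1, 0  (cmp 6,0)
JGT L1: taken
ADD R3, 10 → R3=62+10=72
ADD R3, 5 → R3=72+5=77
SUB R1, 2 → R1=6-2=4
CMP R1, 0  (cmp 4,0)
JGT L1: taken
ADD R3, 10 → R3=77+10=87
ADD R3, 5 → R3=87+5=92
SUB R1, 2 → R1=4-2=2
CMP R1, 0  (cmp 2,0)
JGT L1: taken
ADD R3, 10 → R3=92+10=102
ADD R3, 5 → R3=102+5=107
SUB R1, 2 → R1=2-2=0
CMP R1, 0  (cmp 0,0)
JGT L1: not taken
ADD R3, 7 → R3=107+7=114
halt.
Total executed instructions: 39.

39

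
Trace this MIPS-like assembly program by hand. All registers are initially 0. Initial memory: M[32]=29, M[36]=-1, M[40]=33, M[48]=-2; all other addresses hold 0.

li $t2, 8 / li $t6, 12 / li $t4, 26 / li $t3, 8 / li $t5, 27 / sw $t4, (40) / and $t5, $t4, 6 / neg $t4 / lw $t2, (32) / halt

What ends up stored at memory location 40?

li $t2, 8 → $t2=8
li $t6, 12 → $t6=12
li $t4, 26 → $t4=26
li $t3, 8 → $t3=8
li $t5, 27 → $t5=27
sw $t4, (40) → M[40]=26
and $t5, $t4, 6 → $t5=26&6=2
neg $t4 → $t4=-(26)=-26
lw $t2, (32) → $t2=M[32]=29
halt.

26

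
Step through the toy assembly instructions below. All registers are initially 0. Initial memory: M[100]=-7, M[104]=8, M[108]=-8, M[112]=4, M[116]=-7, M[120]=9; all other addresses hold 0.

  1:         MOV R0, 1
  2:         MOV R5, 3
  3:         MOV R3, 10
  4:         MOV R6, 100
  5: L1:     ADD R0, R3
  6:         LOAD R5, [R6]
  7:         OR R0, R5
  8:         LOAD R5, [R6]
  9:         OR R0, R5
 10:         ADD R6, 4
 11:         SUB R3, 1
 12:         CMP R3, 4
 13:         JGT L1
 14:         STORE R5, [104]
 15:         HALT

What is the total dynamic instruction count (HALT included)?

after MOV R0, 1: R0=1
after MOV R5, 3: R5=3
after MOV R3, 10: R3=10
after MOV R6, 100: R6=100
after ADD R0, R3: R0=1+10=11
after LOAD R5, [R6]: R5=M[100]=-7
after OR R0, R5: R0=11|(-7)=-5
after LOAD R5, [R6]: R5=M[100]=-7
after OR R0, R5: R0=(-5)|(-7)=-5
after ADD R6, 4: R6=100+4=104
after SUB R3, 1: R3=10-1=9
CMP R3, 4  (cmp 9,4)
JGT L1: taken
after ADD R0, R3: R0=(-5)+9=4
after LOAD R5, [R6]: R5=M[104]=8
after OR R0, R5: R0=4|8=12
after LOAD R5, [R6]: R5=M[104]=8
after OR R0, R5: R0=12|8=12
after ADD R6, 4: R6=104+4=108
after SUB R3, 1: R3=9-1=8
CMP R3, 4  (cmp 8,4)
JGT L1: taken
after ADD R0, R3: R0=12+8=20
after LOAD R5, [R6]: R5=M[108]=-8
after OR R0, R5: R0=20|(-8)=-4
after LOAD R5, [R6]: R5=M[108]=-8
after OR R0, R5: R0=(-4)|(-8)=-4
after ADD R6, 4: R6=108+4=112
after SUB R3, 1: R3=8-1=7
CMP R3, 4  (cmp 7,4)
JGT L1: taken
after ADD R0, R3: R0=(-4)+7=3
after LOAD R5, [R6]: R5=M[112]=4
after OR R0, R5: R0=3|4=7
after LOAD R5, [R6]: R5=M[112]=4
after OR R0, R5: R0=7|4=7
after ADD R6, 4: R6=112+4=116
after SUB R3, 1: R3=7-1=6
CMP R3, 4  (cmp 6,4)
JGT L1: taken
after ADD R0, R3: R0=7+6=13
after LOAD R5, [R6]: R5=M[116]=-7
after OR R0, R5: R0=13|(-7)=-3
after LOAD R5, [R6]: R5=M[116]=-7
after OR R0, R5: R0=(-3)|(-7)=-3
after ADD R6, 4: R6=116+4=120
after SUB R3, 1: R3=6-1=5
CMP R3, 4  (cmp 5,4)
JGT L1: taken
after ADD R0, R3: R0=(-3)+5=2
after LOAD R5, [R6]: R5=M[120]=9
after OR R0, R5: R0=2|9=11
after LOAD R5, [R6]: R5=M[120]=9
after OR R0, R5: R0=11|9=11
after ADD R6, 4: R6=120+4=124
after SUB R3, 1: R3=5-1=4
CMP R3, 4  (cmp 4,4)
JGT L1: not taken
STORE R5, [104] → M[104]=9
halt.
Total executed instructions: 60.

60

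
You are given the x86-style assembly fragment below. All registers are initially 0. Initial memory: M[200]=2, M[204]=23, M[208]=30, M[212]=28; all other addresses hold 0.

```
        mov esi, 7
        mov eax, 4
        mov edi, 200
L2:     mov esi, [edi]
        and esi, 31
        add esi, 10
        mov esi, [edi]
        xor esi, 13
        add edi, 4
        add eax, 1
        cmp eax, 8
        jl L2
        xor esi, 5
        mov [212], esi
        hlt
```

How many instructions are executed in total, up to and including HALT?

42

esi=7
eax=4
edi=200
esi=M[200]=2
esi=2&31=2
esi=2+10=12
esi=M[200]=2
esi=2^13=15
edi=200+4=204
eax=4+1=5
cmp eax, 8  (cmp 5,8)
jl L2: taken
esi=M[204]=23
esi=23&31=23
esi=23+10=33
esi=M[204]=23
esi=23^13=26
edi=204+4=208
eax=5+1=6
cmp eax, 8  (cmp 6,8)
jl L2: taken
esi=M[208]=30
esi=30&31=30
esi=30+10=40
esi=M[208]=30
esi=30^13=19
edi=208+4=212
eax=6+1=7
cmp eax, 8  (cmp 7,8)
jl L2: taken
esi=M[212]=28
esi=28&31=28
esi=28+10=38
esi=M[212]=28
esi=28^13=17
edi=212+4=216
eax=7+1=8
cmp eax, 8  (cmp 8,8)
jl L2: not taken
esi=17^5=20
mov [212], esi → M[212]=20
halt.
Total executed instructions: 42.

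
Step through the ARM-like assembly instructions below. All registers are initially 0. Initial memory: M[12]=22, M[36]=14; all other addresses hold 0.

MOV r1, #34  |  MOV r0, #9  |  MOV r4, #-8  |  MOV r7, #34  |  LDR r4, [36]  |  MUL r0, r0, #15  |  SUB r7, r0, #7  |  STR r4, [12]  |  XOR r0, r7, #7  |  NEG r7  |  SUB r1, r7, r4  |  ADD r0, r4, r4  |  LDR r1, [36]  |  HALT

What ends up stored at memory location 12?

14

r1=34
r0=9
r4=-8
r7=34
r4=M[36]=14
r0=9*15=135
r7=135-7=128
STR r4, [12] → M[12]=14
r0=128^7=135
r7=-(128)=-128
r1=(-128)-14=-142
r0=14+14=28
r1=M[36]=14
halt.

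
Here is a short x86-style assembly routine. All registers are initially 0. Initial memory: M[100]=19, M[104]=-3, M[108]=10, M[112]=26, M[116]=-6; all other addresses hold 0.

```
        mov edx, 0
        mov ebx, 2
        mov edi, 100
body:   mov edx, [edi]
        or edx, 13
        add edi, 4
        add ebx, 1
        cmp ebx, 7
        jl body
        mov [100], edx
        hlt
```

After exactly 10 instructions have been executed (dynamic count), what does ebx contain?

edx=0
ebx=2
edi=100
edx=M[100]=19
edx=19|13=31
edi=100+4=104
ebx=2+1=3
cmp ebx, 7  (cmp 3,7)
jl body: taken
edx=M[104]=-3
After step 10: ebx = 3.

3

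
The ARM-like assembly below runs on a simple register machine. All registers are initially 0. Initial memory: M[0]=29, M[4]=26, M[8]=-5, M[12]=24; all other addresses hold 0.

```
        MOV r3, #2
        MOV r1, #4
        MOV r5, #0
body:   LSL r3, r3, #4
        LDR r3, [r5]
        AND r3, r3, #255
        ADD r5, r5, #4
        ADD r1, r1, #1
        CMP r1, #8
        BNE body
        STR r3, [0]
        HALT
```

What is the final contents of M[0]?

MOV r3, #2 → r3=2
MOV r1, #4 → r1=4
MOV r5, #0 → r5=0
LSL r3, r3, #4 → r3=2<<4=32
LDR r3, [r5] → r3=M[0]=29
AND r3, r3, #255 → r3=29&255=29
ADD r5, r5, #4 → r5=0+4=4
ADD r1, r1, #1 → r1=4+1=5
CMP r1, #8  (cmp 5,8)
BNE body: taken
LSL r3, r3, #4 → r3=29<<4=464
LDR r3, [r5] → r3=M[4]=26
AND r3, r3, #255 → r3=26&255=26
ADD r5, r5, #4 → r5=4+4=8
ADD r1, r1, #1 → r1=5+1=6
CMP r1, #8  (cmp 6,8)
BNE body: taken
LSL r3, r3, #4 → r3=26<<4=416
LDR r3, [r5] → r3=M[8]=-5
AND r3, r3, #255 → r3=(-5)&255=251
ADD r5, r5, #4 → r5=8+4=12
ADD r1, r1, #1 → r1=6+1=7
CMP r1, #8  (cmp 7,8)
BNE body: taken
LSL r3, r3, #4 → r3=251<<4=4016
LDR r3, [r5] → r3=M[12]=24
AND r3, r3, #255 → r3=24&255=24
ADD r5, r5, #4 → r5=12+4=16
ADD r1, r1, #1 → r1=7+1=8
CMP r1, #8  (cmp 8,8)
BNE body: not taken
STR r3, [0] → M[0]=24
halt.

24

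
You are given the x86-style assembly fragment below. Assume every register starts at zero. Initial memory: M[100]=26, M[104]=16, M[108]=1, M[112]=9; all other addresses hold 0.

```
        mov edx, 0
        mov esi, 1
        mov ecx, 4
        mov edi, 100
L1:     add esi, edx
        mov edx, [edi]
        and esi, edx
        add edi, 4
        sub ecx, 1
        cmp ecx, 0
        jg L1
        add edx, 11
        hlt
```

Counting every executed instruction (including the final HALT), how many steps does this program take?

mov edx, 0 → edx=0
mov esi, 1 → esi=1
mov ecx, 4 → ecx=4
mov edi, 100 → edi=100
add esi, edx → esi=1+0=1
mov edx, [edi] → edx=M[100]=26
and esi, edx → esi=1&26=0
add edi, 4 → edi=100+4=104
sub ecx, 1 → ecx=4-1=3
cmp ecx, 0  (cmp 3,0)
jg L1: taken
add esi, edx → esi=0+26=26
mov edx, [edi] → edx=M[104]=16
and esi, edx → esi=26&16=16
add edi, 4 → edi=104+4=108
sub ecx, 1 → ecx=3-1=2
cmp ecx, 0  (cmp 2,0)
jg L1: taken
add esi, edx → esi=16+16=32
mov edx, [edi] → edx=M[108]=1
and esi, edx → esi=32&1=0
add edi, 4 → edi=108+4=112
sub ecx, 1 → ecx=2-1=1
cmp ecx, 0  (cmp 1,0)
jg L1: taken
add esi, edx → esi=0+1=1
mov edx, [edi] → edx=M[112]=9
and esi, edx → esi=1&9=1
add edi, 4 → edi=112+4=116
sub ecx, 1 → ecx=1-1=0
cmp ecx, 0  (cmp 0,0)
jg L1: not taken
add edx, 11 → edx=9+11=20
halt.
Total executed instructions: 34.

34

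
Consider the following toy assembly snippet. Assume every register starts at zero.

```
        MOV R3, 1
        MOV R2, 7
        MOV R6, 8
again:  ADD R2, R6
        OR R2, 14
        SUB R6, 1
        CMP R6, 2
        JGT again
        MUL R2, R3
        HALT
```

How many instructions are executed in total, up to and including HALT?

after MOV R3, 1: R3=1
after MOV R2, 7: R2=7
after MOV R6, 8: R6=8
after ADD R2, R6: R2=7+8=15
after OR R2, 14: R2=15|14=15
after SUB R6, 1: R6=8-1=7
CMP R6, 2  (cmp 7,2)
JGT again: taken
after ADD R2, R6: R2=15+7=22
after OR R2, 14: R2=22|14=30
after SUB R6, 1: R6=7-1=6
CMP R6, 2  (cmp 6,2)
JGT again: taken
after ADD R2, R6: R2=30+6=36
after OR R2, 14: R2=36|14=46
after SUB R6, 1: R6=6-1=5
CMP R6, 2  (cmp 5,2)
JGT again: taken
after ADD R2, R6: R2=46+5=51
after OR R2, 14: R2=51|14=63
after SUB R6, 1: R6=5-1=4
CMP R6, 2  (cmp 4,2)
JGT again: taken
after ADD R2, R6: R2=63+4=67
after OR R2, 14: R2=67|14=79
after SUB R6, 1: R6=4-1=3
CMP R6, 2  (cmp 3,2)
JGT again: taken
after ADD R2, R6: R2=79+3=82
after OR R2, 14: R2=82|14=94
after SUB R6, 1: R6=3-1=2
CMP R6, 2  (cmp 2,2)
JGT again: not taken
after MUL R2, R3: R2=94*1=94
halt.
Total executed instructions: 35.

35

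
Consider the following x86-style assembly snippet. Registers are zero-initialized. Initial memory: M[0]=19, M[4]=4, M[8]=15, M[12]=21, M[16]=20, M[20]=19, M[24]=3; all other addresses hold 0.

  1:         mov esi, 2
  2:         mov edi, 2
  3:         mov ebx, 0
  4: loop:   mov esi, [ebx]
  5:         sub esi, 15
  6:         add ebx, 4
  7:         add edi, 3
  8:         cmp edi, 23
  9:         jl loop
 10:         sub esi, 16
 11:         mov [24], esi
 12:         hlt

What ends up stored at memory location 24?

-28

esi=2
edi=2
ebx=0
esi=M[0]=19
esi=19-15=4
ebx=0+4=4
edi=2+3=5
cmp edi, 23  (cmp 5,23)
jl loop: taken
esi=M[4]=4
esi=4-15=-11
ebx=4+4=8
edi=5+3=8
cmp edi, 23  (cmp 8,23)
jl loop: taken
esi=M[8]=15
esi=15-15=0
ebx=8+4=12
edi=8+3=11
cmp edi, 23  (cmp 11,23)
jl loop: taken
esi=M[12]=21
esi=21-15=6
ebx=12+4=16
edi=11+3=14
cmp edi, 23  (cmp 14,23)
jl loop: taken
esi=M[16]=20
esi=20-15=5
ebx=16+4=20
edi=14+3=17
cmp edi, 23  (cmp 17,23)
jl loop: taken
esi=M[20]=19
esi=19-15=4
ebx=20+4=24
edi=17+3=20
cmp edi, 23  (cmp 20,23)
jl loop: taken
esi=M[24]=3
esi=3-15=-12
ebx=24+4=28
edi=20+3=23
cmp edi, 23  (cmp 23,23)
jl loop: not taken
esi=(-12)-16=-28
mov [24], esi → M[24]=-28
halt.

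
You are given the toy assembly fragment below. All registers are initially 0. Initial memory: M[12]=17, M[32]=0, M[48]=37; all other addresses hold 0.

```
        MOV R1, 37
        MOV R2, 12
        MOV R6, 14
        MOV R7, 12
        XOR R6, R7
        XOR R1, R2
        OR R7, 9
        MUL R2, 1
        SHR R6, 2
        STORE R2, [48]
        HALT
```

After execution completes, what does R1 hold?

R1=37
R2=12
R6=14
R7=12
R6=14^12=2
R1=37^12=41
R7=12|9=13
R2=12*1=12
R6=2>>2=0
STORE R2, [48] → M[48]=12
halt.

41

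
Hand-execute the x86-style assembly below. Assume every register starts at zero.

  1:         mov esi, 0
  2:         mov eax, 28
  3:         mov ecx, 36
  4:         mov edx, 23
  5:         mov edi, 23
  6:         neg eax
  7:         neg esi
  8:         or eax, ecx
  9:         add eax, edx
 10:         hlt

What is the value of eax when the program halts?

mov esi, 0 → esi=0
mov eax, 28 → eax=28
mov ecx, 36 → ecx=36
mov edx, 23 → edx=23
mov edi, 23 → edi=23
neg eax → eax=-(28)=-28
neg esi → esi=-(0)=0
or eax, ecx → eax=(-28)|36=-28
add eax, edx → eax=(-28)+23=-5
halt.

-5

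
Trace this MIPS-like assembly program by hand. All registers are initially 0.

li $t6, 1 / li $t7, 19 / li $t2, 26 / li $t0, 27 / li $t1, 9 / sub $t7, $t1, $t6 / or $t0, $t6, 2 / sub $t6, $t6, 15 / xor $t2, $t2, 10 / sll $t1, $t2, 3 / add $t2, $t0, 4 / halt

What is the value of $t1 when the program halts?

128

li $t6, 1 → $t6=1
li $t7, 19 → $t7=19
li $t2, 26 → $t2=26
li $t0, 27 → $t0=27
li $t1, 9 → $t1=9
sub $t7, $t1, $t6 → $t7=9-1=8
or $t0, $t6, 2 → $t0=1|2=3
sub $t6, $t6, 15 → $t6=1-15=-14
xor $t2, $t2, 10 → $t2=26^10=16
sll $t1, $t2, 3 → $t1=16<<3=128
add $t2, $t0, 4 → $t2=3+4=7
halt.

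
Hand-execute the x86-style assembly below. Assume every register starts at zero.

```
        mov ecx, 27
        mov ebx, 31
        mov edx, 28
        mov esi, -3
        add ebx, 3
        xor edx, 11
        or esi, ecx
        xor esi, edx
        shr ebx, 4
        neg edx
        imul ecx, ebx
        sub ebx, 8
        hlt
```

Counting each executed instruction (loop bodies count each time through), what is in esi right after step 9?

after mov ecx, 27: ecx=27
after mov ebx, 31: ebx=31
after mov edx, 28: edx=28
after mov esi, -3: esi=-3
after add ebx, 3: ebx=31+3=34
after xor edx, 11: edx=28^11=23
after or esi, ecx: esi=(-3)|27=-1
after xor esi, edx: esi=(-1)^23=-24
after shr ebx, 4: ebx=34>>4=2
After step 9: esi = -24.

-24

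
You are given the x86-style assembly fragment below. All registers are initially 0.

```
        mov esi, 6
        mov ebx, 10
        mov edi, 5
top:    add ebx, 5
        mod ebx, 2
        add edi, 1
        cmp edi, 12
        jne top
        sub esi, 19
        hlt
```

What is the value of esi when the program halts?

mov esi, 6 → esi=6
mov ebx, 10 → ebx=10
mov edi, 5 → edi=5
add ebx, 5 → ebx=10+5=15
mod ebx, 2 → ebx=15%2=1
add edi, 1 → edi=5+1=6
cmp edi, 12  (cmp 6,12)
jne top: taken
add ebx, 5 → ebx=1+5=6
mod ebx, 2 → ebx=6%2=0
add edi, 1 → edi=6+1=7
cmp edi, 12  (cmp 7,12)
jne top: taken
add ebx, 5 → ebx=0+5=5
mod ebx, 2 → ebx=5%2=1
add edi, 1 → edi=7+1=8
cmp edi, 12  (cmp 8,12)
jne top: taken
add ebx, 5 → ebx=1+5=6
mod ebx, 2 → ebx=6%2=0
add edi, 1 → edi=8+1=9
cmp edi, 12  (cmp 9,12)
jne top: taken
add ebx, 5 → ebx=0+5=5
mod ebx, 2 → ebx=5%2=1
add edi, 1 → edi=9+1=10
cmp edi, 12  (cmp 10,12)
jne top: taken
add ebx, 5 → ebx=1+5=6
mod ebx, 2 → ebx=6%2=0
add edi, 1 → edi=10+1=11
cmp edi, 12  (cmp 11,12)
jne top: taken
add ebx, 5 → ebx=0+5=5
mod ebx, 2 → ebx=5%2=1
add edi, 1 → edi=11+1=12
cmp edi, 12  (cmp 12,12)
jne top: not taken
sub esi, 19 → esi=6-19=-13
halt.

-13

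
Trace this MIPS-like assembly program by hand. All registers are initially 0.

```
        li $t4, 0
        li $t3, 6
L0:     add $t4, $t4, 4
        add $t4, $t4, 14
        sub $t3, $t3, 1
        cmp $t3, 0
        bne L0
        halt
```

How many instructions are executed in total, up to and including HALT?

33

li $t4, 0 → $t4=0
li $t3, 6 → $t3=6
add $t4, $t4, 4 → $t4=0+4=4
add $t4, $t4, 14 → $t4=4+14=18
sub $t3, $t3, 1 → $t3=6-1=5
cmp $t3, 0  (cmp 5,0)
bne L0: taken
add $t4, $t4, 4 → $t4=18+4=22
add $t4, $t4, 14 → $t4=22+14=36
sub $t3, $t3, 1 → $t3=5-1=4
cmp $t3, 0  (cmp 4,0)
bne L0: taken
add $t4, $t4, 4 → $t4=36+4=40
add $t4, $t4, 14 → $t4=40+14=54
sub $t3, $t3, 1 → $t3=4-1=3
cmp $t3, 0  (cmp 3,0)
bne L0: taken
add $t4, $t4, 4 → $t4=54+4=58
add $t4, $t4, 14 → $t4=58+14=72
sub $t3, $t3, 1 → $t3=3-1=2
cmp $t3, 0  (cmp 2,0)
bne L0: taken
add $t4, $t4, 4 → $t4=72+4=76
add $t4, $t4, 14 → $t4=76+14=90
sub $t3, $t3, 1 → $t3=2-1=1
cmp $t3, 0  (cmp 1,0)
bne L0: taken
add $t4, $t4, 4 → $t4=90+4=94
add $t4, $t4, 14 → $t4=94+14=108
sub $t3, $t3, 1 → $t3=1-1=0
cmp $t3, 0  (cmp 0,0)
bne L0: not taken
halt.
Total executed instructions: 33.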